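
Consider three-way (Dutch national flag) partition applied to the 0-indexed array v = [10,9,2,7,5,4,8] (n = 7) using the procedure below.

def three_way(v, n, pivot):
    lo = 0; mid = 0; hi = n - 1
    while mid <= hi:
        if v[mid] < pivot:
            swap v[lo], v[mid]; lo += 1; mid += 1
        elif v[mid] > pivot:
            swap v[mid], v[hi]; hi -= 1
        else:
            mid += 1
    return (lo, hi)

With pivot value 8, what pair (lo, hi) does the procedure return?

pivot = 8; lo=0, mid=0, hi=6
v[mid]=10>8: swap v[0],v[6]; hi=5 → [8,9,2,7,5,4,10]
v[mid]=8=8: mid=1
v[mid]=9>8: swap v[1],v[5]; hi=4 → [8,4,2,7,5,9,10]
v[mid]=4<8: swap v[0],v[1]; lo=1,mid=2 → [4,8,2,7,5,9,10]
v[mid]=2<8: swap v[1],v[2]; lo=2,mid=3 → [4,2,8,7,5,9,10]
v[mid]=7<8: swap v[2],v[3]; lo=3,mid=4 → [4,2,7,8,5,9,10]
v[mid]=5<8: swap v[3],v[4]; lo=4,mid=5 → [4,2,7,5,8,9,10]
end: lo=4, hi=4; v = [4,2,7,5,8,9,10]

(4, 4)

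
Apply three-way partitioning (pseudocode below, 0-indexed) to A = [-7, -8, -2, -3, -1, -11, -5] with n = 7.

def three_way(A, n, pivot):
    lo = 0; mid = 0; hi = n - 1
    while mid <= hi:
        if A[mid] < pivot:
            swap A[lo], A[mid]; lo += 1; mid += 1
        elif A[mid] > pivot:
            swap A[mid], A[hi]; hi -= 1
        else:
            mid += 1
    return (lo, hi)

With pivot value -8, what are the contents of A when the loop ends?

pivot = -8; lo=0, mid=0, hi=6
A[mid]=-7>-8: swap A[0],A[6]; hi=5 → [-5, -8, -2, -3, -1, -11, -7]
A[mid]=-5>-8: swap A[0],A[5]; hi=4 → [-11, -8, -2, -3, -1, -5, -7]
A[mid]=-11<-8: swap A[0],A[0]; lo=1,mid=1 → [-11, -8, -2, -3, -1, -5, -7]
A[mid]=-8=-8: mid=2
A[mid]=-2>-8: swap A[2],A[4]; hi=3 → [-11, -8, -1, -3, -2, -5, -7]
A[mid]=-1>-8: swap A[2],A[3]; hi=2 → [-11, -8, -3, -1, -2, -5, -7]
A[mid]=-3>-8: swap A[2],A[2]; hi=1 → [-11, -8, -3, -1, -2, -5, -7]
end: lo=1, hi=1; A = [-11, -8, -3, -1, -2, -5, -7]

[-11, -8, -3, -1, -2, -5, -7]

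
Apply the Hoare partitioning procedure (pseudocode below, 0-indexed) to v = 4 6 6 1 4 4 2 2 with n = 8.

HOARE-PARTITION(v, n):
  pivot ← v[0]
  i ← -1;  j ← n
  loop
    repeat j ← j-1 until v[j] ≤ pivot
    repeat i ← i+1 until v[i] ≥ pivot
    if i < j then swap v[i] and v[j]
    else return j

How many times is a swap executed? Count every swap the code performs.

3

pivot = v[0] = 4; i = -1, j = 8
j→7 (v[7]=2≤4), i→0 (v[0]=4≥4); i<j, swap → 2 6 6 1 4 4 2 4
j→6 (v[6]=2≤4), i→1 (v[1]=6≥4); i<j, swap → 2 2 6 1 4 4 6 4
j→5 (v[5]=4≤4), i→2 (v[2]=6≥4); i<j, swap → 2 2 4 1 4 6 6 4
j→4, i→4; i≥j, return j=4. v = 2 2 4 1 4 6 6 4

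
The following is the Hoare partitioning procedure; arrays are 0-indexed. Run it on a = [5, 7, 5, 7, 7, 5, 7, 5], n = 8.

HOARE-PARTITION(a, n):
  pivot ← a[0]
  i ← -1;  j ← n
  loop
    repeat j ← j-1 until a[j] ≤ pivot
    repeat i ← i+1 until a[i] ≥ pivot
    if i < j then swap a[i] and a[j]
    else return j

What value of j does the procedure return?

pivot = a[0] = 5; i = -1, j = 8
j→7 (a[7]=5≤5), i→0 (a[0]=5≥5); i<j, swap → [5, 7, 5, 7, 7, 5, 7, 5]
j→5 (a[5]=5≤5), i→1 (a[1]=7≥5); i<j, swap → [5, 5, 5, 7, 7, 7, 7, 5]
j→2, i→2; i≥j, return j=2. a = [5, 5, 5, 7, 7, 7, 7, 5]

2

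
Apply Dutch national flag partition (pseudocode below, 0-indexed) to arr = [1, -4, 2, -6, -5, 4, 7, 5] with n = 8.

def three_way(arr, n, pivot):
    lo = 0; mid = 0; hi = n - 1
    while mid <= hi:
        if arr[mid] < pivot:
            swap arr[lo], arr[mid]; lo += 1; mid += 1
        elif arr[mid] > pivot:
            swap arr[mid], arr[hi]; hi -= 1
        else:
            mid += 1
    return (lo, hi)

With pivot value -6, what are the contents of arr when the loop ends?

pivot = -6; lo=0, mid=0, hi=7
arr[mid]=1>-6: swap arr[0],arr[7]; hi=6 → [5, -4, 2, -6, -5, 4, 7, 1]
arr[mid]=5>-6: swap arr[0],arr[6]; hi=5 → [7, -4, 2, -6, -5, 4, 5, 1]
arr[mid]=7>-6: swap arr[0],arr[5]; hi=4 → [4, -4, 2, -6, -5, 7, 5, 1]
arr[mid]=4>-6: swap arr[0],arr[4]; hi=3 → [-5, -4, 2, -6, 4, 7, 5, 1]
arr[mid]=-5>-6: swap arr[0],arr[3]; hi=2 → [-6, -4, 2, -5, 4, 7, 5, 1]
arr[mid]=-6=-6: mid=1
arr[mid]=-4>-6: swap arr[1],arr[2]; hi=1 → [-6, 2, -4, -5, 4, 7, 5, 1]
arr[mid]=2>-6: swap arr[1],arr[1]; hi=0 → [-6, 2, -4, -5, 4, 7, 5, 1]
end: lo=0, hi=0; arr = [-6, 2, -4, -5, 4, 7, 5, 1]

[-6, 2, -4, -5, 4, 7, 5, 1]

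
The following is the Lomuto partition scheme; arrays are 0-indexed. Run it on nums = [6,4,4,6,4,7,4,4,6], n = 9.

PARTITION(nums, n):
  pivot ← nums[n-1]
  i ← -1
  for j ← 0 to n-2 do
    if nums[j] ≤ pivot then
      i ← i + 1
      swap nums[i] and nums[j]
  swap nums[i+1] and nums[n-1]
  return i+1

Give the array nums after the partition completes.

[6,4,4,6,4,4,4,6,7]

pivot=6, i=-1
j=0: 6≤6, i=0, swap(0,0) ⇒ [6,4,4,6,4,7,4,4,6]
j=1: 4≤6, i=1, swap(1,1) ⇒ [6,4,4,6,4,7,4,4,6]
j=2: 4≤6, i=2, swap(2,2) ⇒ [6,4,4,6,4,7,4,4,6]
j=3: 6≤6, i=3, swap(3,3) ⇒ [6,4,4,6,4,7,4,4,6]
j=4: 4≤6, i=4, swap(4,4) ⇒ [6,4,4,6,4,7,4,4,6]
j=5: 7>6, skip
j=6: 4≤6, i=5, swap(5,6) ⇒ [6,4,4,6,4,4,7,4,6]
j=7: 4≤6, i=6, swap(6,7) ⇒ [6,4,4,6,4,4,4,7,6]
swap(7,8) ⇒ [6,4,4,6,4,4,4,6,7]; return 7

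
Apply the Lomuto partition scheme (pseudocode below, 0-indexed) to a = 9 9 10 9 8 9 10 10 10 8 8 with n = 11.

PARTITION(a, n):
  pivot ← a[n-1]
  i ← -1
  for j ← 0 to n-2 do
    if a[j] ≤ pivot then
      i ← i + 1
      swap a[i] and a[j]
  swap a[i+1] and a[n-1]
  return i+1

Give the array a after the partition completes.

pivot=8, i=-1
j=0: 9>8, skip
j=1: 9>8, skip
j=2: 10>8, skip
j=3: 9>8, skip
j=4: 8≤8, i=0, swap(0,4) ⇒ 8 9 10 9 9 9 10 10 10 8 8
j=5: 9>8, skip
j=6: 10>8, skip
j=7: 10>8, skip
j=8: 10>8, skip
j=9: 8≤8, i=1, swap(1,9) ⇒ 8 8 10 9 9 9 10 10 10 9 8
swap(2,10) ⇒ 8 8 8 9 9 9 10 10 10 9 10; return 2

8 8 8 9 9 9 10 10 10 9 10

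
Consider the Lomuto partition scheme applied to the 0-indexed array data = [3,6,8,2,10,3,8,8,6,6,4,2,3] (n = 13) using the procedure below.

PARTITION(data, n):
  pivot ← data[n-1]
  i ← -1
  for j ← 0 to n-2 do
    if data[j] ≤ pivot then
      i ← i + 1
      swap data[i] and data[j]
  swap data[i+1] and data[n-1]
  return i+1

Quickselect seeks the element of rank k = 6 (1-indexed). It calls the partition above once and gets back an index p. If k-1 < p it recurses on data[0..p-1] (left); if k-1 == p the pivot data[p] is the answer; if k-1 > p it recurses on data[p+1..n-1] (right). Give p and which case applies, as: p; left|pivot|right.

4; right

pivot = data[12] = 3; i = -1
j=0: data[0]=3 ≤ 3 → i=0, swap data[0],data[0] (no change) → [3,6,8,2,10,3,8,8,6,6,4,2,3]
j=1: data[1]=6 > 3 → no swap
j=2: data[2]=8 > 3 → no swap
j=3: data[3]=2 ≤ 3 → i=1, swap data[1],data[3] → [3,2,8,6,10,3,8,8,6,6,4,2,3]
j=4: data[4]=10 > 3 → no swap
j=5: data[5]=3 ≤ 3 → i=2, swap data[2],data[5] → [3,2,3,6,10,8,8,8,6,6,4,2,3]
j=6: data[6]=8 > 3 → no swap
j=7: data[7]=8 > 3 → no swap
j=8: data[8]=6 > 3 → no swap
j=9: data[9]=6 > 3 → no swap
j=10: data[10]=4 > 3 → no swap
j=11: data[11]=2 ≤ 3 → i=3, swap data[3],data[11] → [3,2,3,2,10,8,8,8,6,6,4,6,3]
final swap data[4],data[12] → [3,2,3,2,3,8,8,8,6,6,4,6,10]; return 4
p = 4; k-1 = 5 > 4 ⇒ right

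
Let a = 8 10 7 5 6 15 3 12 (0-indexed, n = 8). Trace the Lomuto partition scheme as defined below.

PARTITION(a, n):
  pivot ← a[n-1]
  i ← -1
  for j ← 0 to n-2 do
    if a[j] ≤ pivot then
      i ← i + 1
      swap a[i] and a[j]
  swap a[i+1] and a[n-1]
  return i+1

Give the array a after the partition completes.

8 10 7 5 6 3 12 15

pivot = a[7] = 12; i = -1
j=0: a[0]=8 ≤ 12 → i=0, swap a[0],a[0] (no change) → 8 10 7 5 6 15 3 12
j=1: a[1]=10 ≤ 12 → i=1, swap a[1],a[1] (no change) → 8 10 7 5 6 15 3 12
j=2: a[2]=7 ≤ 12 → i=2, swap a[2],a[2] (no change) → 8 10 7 5 6 15 3 12
j=3: a[3]=5 ≤ 12 → i=3, swap a[3],a[3] (no change) → 8 10 7 5 6 15 3 12
j=4: a[4]=6 ≤ 12 → i=4, swap a[4],a[4] (no change) → 8 10 7 5 6 15 3 12
j=5: a[5]=15 > 12 → no swap
j=6: a[6]=3 ≤ 12 → i=5, swap a[5],a[6] → 8 10 7 5 6 3 15 12
final swap a[6],a[7] → 8 10 7 5 6 3 12 15; return 6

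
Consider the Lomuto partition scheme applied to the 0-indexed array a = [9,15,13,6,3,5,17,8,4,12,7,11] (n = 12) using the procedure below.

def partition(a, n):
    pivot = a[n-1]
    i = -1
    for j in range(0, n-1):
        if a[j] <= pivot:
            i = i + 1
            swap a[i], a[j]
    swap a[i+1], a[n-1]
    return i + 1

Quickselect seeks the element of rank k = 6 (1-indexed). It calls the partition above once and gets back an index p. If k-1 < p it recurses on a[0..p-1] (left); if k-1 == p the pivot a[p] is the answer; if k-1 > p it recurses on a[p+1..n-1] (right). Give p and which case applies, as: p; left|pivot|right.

pivot=11, i=-1
j=0: 9≤11, i=0, swap(0,0) ⇒ [9,15,13,6,3,5,17,8,4,12,7,11]
j=1: 15>11, skip
j=2: 13>11, skip
j=3: 6≤11, i=1, swap(1,3) ⇒ [9,6,13,15,3,5,17,8,4,12,7,11]
j=4: 3≤11, i=2, swap(2,4) ⇒ [9,6,3,15,13,5,17,8,4,12,7,11]
j=5: 5≤11, i=3, swap(3,5) ⇒ [9,6,3,5,13,15,17,8,4,12,7,11]
j=6: 17>11, skip
j=7: 8≤11, i=4, swap(4,7) ⇒ [9,6,3,5,8,15,17,13,4,12,7,11]
j=8: 4≤11, i=5, swap(5,8) ⇒ [9,6,3,5,8,4,17,13,15,12,7,11]
j=9: 12>11, skip
j=10: 7≤11, i=6, swap(6,10) ⇒ [9,6,3,5,8,4,7,13,15,12,17,11]
swap(7,11) ⇒ [9,6,3,5,8,4,7,11,15,12,17,13]; return 7
p = 7; k-1 = 5 < 7 ⇒ left

7; left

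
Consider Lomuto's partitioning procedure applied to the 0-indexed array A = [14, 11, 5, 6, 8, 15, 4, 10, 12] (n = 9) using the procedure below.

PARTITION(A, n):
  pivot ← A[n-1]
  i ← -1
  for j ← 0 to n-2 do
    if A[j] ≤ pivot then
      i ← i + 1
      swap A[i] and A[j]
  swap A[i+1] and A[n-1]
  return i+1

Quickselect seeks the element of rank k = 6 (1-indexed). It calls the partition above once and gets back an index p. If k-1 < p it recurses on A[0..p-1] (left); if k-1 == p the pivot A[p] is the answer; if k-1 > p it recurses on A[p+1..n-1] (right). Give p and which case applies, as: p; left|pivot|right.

6; left

pivot=12, i=-1
j=0: 14>12, skip
j=1: 11≤12, i=0, swap(0,1) ⇒ [11, 14, 5, 6, 8, 15, 4, 10, 12]
j=2: 5≤12, i=1, swap(1,2) ⇒ [11, 5, 14, 6, 8, 15, 4, 10, 12]
j=3: 6≤12, i=2, swap(2,3) ⇒ [11, 5, 6, 14, 8, 15, 4, 10, 12]
j=4: 8≤12, i=3, swap(3,4) ⇒ [11, 5, 6, 8, 14, 15, 4, 10, 12]
j=5: 15>12, skip
j=6: 4≤12, i=4, swap(4,6) ⇒ [11, 5, 6, 8, 4, 15, 14, 10, 12]
j=7: 10≤12, i=5, swap(5,7) ⇒ [11, 5, 6, 8, 4, 10, 14, 15, 12]
swap(6,8) ⇒ [11, 5, 6, 8, 4, 10, 12, 15, 14]; return 6
p = 6; k-1 = 5 < 6 ⇒ left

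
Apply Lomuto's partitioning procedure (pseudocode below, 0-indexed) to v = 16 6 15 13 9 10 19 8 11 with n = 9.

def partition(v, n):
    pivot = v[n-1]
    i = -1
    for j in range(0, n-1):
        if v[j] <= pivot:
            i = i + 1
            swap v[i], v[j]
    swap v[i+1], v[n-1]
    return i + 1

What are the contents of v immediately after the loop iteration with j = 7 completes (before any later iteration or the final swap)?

pivot=11, i=-1
j=0: 16>11, skip
j=1: 6≤11, i=0, swap(0,1) ⇒ 6 16 15 13 9 10 19 8 11
j=2: 15>11, skip
j=3: 13>11, skip
j=4: 9≤11, i=1, swap(1,4) ⇒ 6 9 15 13 16 10 19 8 11
j=5: 10≤11, i=2, swap(2,5) ⇒ 6 9 10 13 16 15 19 8 11
j=6: 19>11, skip
j=7: 8≤11, i=3, swap(3,7) ⇒ 6 9 10 8 16 15 19 13 11
(after j=7) v = 6 9 10 8 16 15 19 13 11

6 9 10 8 16 15 19 13 11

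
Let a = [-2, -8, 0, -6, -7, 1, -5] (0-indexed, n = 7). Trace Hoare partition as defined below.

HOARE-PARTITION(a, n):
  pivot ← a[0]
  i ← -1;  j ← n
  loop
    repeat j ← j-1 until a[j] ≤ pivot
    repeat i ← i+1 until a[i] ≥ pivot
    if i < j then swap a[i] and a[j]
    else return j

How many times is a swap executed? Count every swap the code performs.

pivot=-2
j stops at 6 (-5), i stops at 0 (-2); swap ⇒ [-5, -8, 0, -6, -7, 1, -2]
j stops at 4 (-7), i stops at 2 (0); swap ⇒ [-5, -8, -7, -6, 0, 1, -2]
j stops at 3, i stops at 4; i≥j ⇒ return 3. a=[-5, -8, -7, -6, 0, 1, -2]

2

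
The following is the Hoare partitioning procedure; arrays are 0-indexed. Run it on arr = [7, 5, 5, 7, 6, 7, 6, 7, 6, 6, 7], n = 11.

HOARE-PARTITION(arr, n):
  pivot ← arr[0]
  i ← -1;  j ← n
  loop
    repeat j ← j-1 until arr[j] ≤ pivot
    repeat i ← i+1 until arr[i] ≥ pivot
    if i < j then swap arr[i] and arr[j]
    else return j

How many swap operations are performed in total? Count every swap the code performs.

3

pivot = arr[0] = 7; i = -1, j = 11
j→10 (arr[10]=7≤7), i→0 (arr[0]=7≥7); i<j, swap → [7, 5, 5, 7, 6, 7, 6, 7, 6, 6, 7]
j→9 (arr[9]=6≤7), i→3 (arr[3]=7≥7); i<j, swap → [7, 5, 5, 6, 6, 7, 6, 7, 6, 7, 7]
j→8 (arr[8]=6≤7), i→5 (arr[5]=7≥7); i<j, swap → [7, 5, 5, 6, 6, 6, 6, 7, 7, 7, 7]
j→7, i→7; i≥j, return j=7. arr = [7, 5, 5, 6, 6, 6, 6, 7, 7, 7, 7]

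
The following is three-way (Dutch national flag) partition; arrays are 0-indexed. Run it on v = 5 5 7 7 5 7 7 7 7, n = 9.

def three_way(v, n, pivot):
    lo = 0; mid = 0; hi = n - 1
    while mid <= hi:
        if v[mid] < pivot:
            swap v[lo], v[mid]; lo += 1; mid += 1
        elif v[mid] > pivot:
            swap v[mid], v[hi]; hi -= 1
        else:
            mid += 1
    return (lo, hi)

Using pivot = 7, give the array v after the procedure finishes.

5 5 5 7 7 7 7 7 7

lo=0 mid=0 hi=8
5<7: swap(0,0), lo=1 mid=1 ⇒ 5 5 7 7 5 7 7 7 7
5<7: swap(1,1), lo=2 mid=2 ⇒ 5 5 7 7 5 7 7 7 7
7=7: mid=3
7=7: mid=4
5<7: swap(2,4), lo=3 mid=5 ⇒ 5 5 5 7 7 7 7 7 7
7=7: mid=6
7=7: mid=7
7=7: mid=8
7=7: mid=9
done. lo=3 hi=8; v=5 5 5 7 7 7 7 7 7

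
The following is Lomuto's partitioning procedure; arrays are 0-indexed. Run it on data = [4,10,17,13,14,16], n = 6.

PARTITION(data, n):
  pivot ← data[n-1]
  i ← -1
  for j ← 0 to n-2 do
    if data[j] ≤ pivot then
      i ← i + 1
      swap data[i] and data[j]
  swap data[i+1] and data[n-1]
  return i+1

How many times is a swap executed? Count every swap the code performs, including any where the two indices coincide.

5

pivot = data[5] = 16; i = -1
j=0: data[0]=4 ≤ 16 → i=0, swap data[0],data[0] (no change) → [4,10,17,13,14,16]
j=1: data[1]=10 ≤ 16 → i=1, swap data[1],data[1] (no change) → [4,10,17,13,14,16]
j=2: data[2]=17 > 16 → no swap
j=3: data[3]=13 ≤ 16 → i=2, swap data[2],data[3] → [4,10,13,17,14,16]
j=4: data[4]=14 ≤ 16 → i=3, swap data[3],data[4] → [4,10,13,14,17,16]
final swap data[4],data[5] → [4,10,13,14,16,17]; return 4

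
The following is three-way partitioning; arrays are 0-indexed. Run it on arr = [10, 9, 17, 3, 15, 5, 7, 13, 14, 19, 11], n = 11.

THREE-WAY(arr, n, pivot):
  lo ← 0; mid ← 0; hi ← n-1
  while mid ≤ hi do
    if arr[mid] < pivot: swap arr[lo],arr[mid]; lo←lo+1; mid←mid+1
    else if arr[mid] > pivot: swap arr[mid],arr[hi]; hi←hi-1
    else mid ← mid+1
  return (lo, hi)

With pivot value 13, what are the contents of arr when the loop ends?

[10, 9, 11, 3, 5, 7, 13, 14, 19, 15, 17]

pivot = 13; lo=0, mid=0, hi=10
arr[mid]=10<13: swap arr[0],arr[0]; lo=1,mid=1 → [10, 9, 17, 3, 15, 5, 7, 13, 14, 19, 11]
arr[mid]=9<13: swap arr[1],arr[1]; lo=2,mid=2 → [10, 9, 17, 3, 15, 5, 7, 13, 14, 19, 11]
arr[mid]=17>13: swap arr[2],arr[10]; hi=9 → [10, 9, 11, 3, 15, 5, 7, 13, 14, 19, 17]
arr[mid]=11<13: swap arr[2],arr[2]; lo=3,mid=3 → [10, 9, 11, 3, 15, 5, 7, 13, 14, 19, 17]
arr[mid]=3<13: swap arr[3],arr[3]; lo=4,mid=4 → [10, 9, 11, 3, 15, 5, 7, 13, 14, 19, 17]
arr[mid]=15>13: swap arr[4],arr[9]; hi=8 → [10, 9, 11, 3, 19, 5, 7, 13, 14, 15, 17]
arr[mid]=19>13: swap arr[4],arr[8]; hi=7 → [10, 9, 11, 3, 14, 5, 7, 13, 19, 15, 17]
arr[mid]=14>13: swap arr[4],arr[7]; hi=6 → [10, 9, 11, 3, 13, 5, 7, 14, 19, 15, 17]
arr[mid]=13=13: mid=5
arr[mid]=5<13: swap arr[4],arr[5]; lo=5,mid=6 → [10, 9, 11, 3, 5, 13, 7, 14, 19, 15, 17]
arr[mid]=7<13: swap arr[5],arr[6]; lo=6,mid=7 → [10, 9, 11, 3, 5, 7, 13, 14, 19, 15, 17]
end: lo=6, hi=6; arr = [10, 9, 11, 3, 5, 7, 13, 14, 19, 15, 17]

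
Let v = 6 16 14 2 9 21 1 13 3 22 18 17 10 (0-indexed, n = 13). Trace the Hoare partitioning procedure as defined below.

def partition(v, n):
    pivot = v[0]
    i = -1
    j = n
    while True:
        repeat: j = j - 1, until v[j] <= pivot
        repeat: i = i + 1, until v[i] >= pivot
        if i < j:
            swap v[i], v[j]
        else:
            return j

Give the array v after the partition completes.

pivot = v[0] = 6; i = -1, j = 13
j→8 (v[8]=3≤6), i→0 (v[0]=6≥6); i<j, swap → 3 16 14 2 9 21 1 13 6 22 18 17 10
j→6 (v[6]=1≤6), i→1 (v[1]=16≥6); i<j, swap → 3 1 14 2 9 21 16 13 6 22 18 17 10
j→3 (v[3]=2≤6), i→2 (v[2]=14≥6); i<j, swap → 3 1 2 14 9 21 16 13 6 22 18 17 10
j→2, i→3; i≥j, return j=2. v = 3 1 2 14 9 21 16 13 6 22 18 17 10

3 1 2 14 9 21 16 13 6 22 18 17 10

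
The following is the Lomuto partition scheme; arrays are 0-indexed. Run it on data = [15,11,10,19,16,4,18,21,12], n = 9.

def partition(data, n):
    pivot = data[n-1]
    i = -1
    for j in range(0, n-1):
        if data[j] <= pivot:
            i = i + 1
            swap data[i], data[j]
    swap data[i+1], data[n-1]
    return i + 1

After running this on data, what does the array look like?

pivot = data[8] = 12; i = -1
j=0: data[0]=15 > 12 → no swap
j=1: data[1]=11 ≤ 12 → i=0, swap data[0],data[1] → [11,15,10,19,16,4,18,21,12]
j=2: data[2]=10 ≤ 12 → i=1, swap data[1],data[2] → [11,10,15,19,16,4,18,21,12]
j=3: data[3]=19 > 12 → no swap
j=4: data[4]=16 > 12 → no swap
j=5: data[5]=4 ≤ 12 → i=2, swap data[2],data[5] → [11,10,4,19,16,15,18,21,12]
j=6: data[6]=18 > 12 → no swap
j=7: data[7]=21 > 12 → no swap
final swap data[3],data[8] → [11,10,4,12,16,15,18,21,19]; return 3

[11,10,4,12,16,15,18,21,19]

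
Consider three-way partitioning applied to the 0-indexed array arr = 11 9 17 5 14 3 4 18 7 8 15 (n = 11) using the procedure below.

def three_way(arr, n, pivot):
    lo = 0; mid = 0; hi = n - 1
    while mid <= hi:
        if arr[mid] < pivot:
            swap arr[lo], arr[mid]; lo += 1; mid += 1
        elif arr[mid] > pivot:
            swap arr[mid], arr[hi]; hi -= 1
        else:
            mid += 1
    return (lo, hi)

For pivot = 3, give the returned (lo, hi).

(0, 0)

pivot = 3; lo=0, mid=0, hi=10
arr[mid]=11>3: swap arr[0],arr[10]; hi=9 → 15 9 17 5 14 3 4 18 7 8 11
arr[mid]=15>3: swap arr[0],arr[9]; hi=8 → 8 9 17 5 14 3 4 18 7 15 11
arr[mid]=8>3: swap arr[0],arr[8]; hi=7 → 7 9 17 5 14 3 4 18 8 15 11
arr[mid]=7>3: swap arr[0],arr[7]; hi=6 → 18 9 17 5 14 3 4 7 8 15 11
arr[mid]=18>3: swap arr[0],arr[6]; hi=5 → 4 9 17 5 14 3 18 7 8 15 11
arr[mid]=4>3: swap arr[0],arr[5]; hi=4 → 3 9 17 5 14 4 18 7 8 15 11
arr[mid]=3=3: mid=1
arr[mid]=9>3: swap arr[1],arr[4]; hi=3 → 3 14 17 5 9 4 18 7 8 15 11
arr[mid]=14>3: swap arr[1],arr[3]; hi=2 → 3 5 17 14 9 4 18 7 8 15 11
arr[mid]=5>3: swap arr[1],arr[2]; hi=1 → 3 17 5 14 9 4 18 7 8 15 11
arr[mid]=17>3: swap arr[1],arr[1]; hi=0 → 3 17 5 14 9 4 18 7 8 15 11
end: lo=0, hi=0; arr = 3 17 5 14 9 4 18 7 8 15 11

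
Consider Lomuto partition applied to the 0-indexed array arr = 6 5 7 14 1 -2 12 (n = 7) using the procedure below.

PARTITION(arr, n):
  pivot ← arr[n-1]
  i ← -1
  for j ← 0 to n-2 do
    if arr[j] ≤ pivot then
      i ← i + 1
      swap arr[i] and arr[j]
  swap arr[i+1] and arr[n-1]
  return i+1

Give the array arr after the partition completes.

6 5 7 1 -2 12 14

pivot=12, i=-1
j=0: 6≤12, i=0, swap(0,0) ⇒ 6 5 7 14 1 -2 12
j=1: 5≤12, i=1, swap(1,1) ⇒ 6 5 7 14 1 -2 12
j=2: 7≤12, i=2, swap(2,2) ⇒ 6 5 7 14 1 -2 12
j=3: 14>12, skip
j=4: 1≤12, i=3, swap(3,4) ⇒ 6 5 7 1 14 -2 12
j=5: -2≤12, i=4, swap(4,5) ⇒ 6 5 7 1 -2 14 12
swap(5,6) ⇒ 6 5 7 1 -2 12 14; return 5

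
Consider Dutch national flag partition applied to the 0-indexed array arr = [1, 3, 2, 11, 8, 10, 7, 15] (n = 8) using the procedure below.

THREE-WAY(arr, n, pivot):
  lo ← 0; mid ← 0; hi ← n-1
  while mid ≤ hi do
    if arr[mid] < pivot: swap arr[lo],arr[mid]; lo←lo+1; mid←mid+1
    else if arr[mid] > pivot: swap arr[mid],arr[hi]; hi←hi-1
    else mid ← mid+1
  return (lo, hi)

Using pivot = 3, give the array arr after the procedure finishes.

[1, 2, 3, 8, 10, 7, 15, 11]

pivot = 3; lo=0, mid=0, hi=7
arr[mid]=1<3: swap arr[0],arr[0]; lo=1,mid=1 → [1, 3, 2, 11, 8, 10, 7, 15]
arr[mid]=3=3: mid=2
arr[mid]=2<3: swap arr[1],arr[2]; lo=2,mid=3 → [1, 2, 3, 11, 8, 10, 7, 15]
arr[mid]=11>3: swap arr[3],arr[7]; hi=6 → [1, 2, 3, 15, 8, 10, 7, 11]
arr[mid]=15>3: swap arr[3],arr[6]; hi=5 → [1, 2, 3, 7, 8, 10, 15, 11]
arr[mid]=7>3: swap arr[3],arr[5]; hi=4 → [1, 2, 3, 10, 8, 7, 15, 11]
arr[mid]=10>3: swap arr[3],arr[4]; hi=3 → [1, 2, 3, 8, 10, 7, 15, 11]
arr[mid]=8>3: swap arr[3],arr[3]; hi=2 → [1, 2, 3, 8, 10, 7, 15, 11]
end: lo=2, hi=2; arr = [1, 2, 3, 8, 10, 7, 15, 11]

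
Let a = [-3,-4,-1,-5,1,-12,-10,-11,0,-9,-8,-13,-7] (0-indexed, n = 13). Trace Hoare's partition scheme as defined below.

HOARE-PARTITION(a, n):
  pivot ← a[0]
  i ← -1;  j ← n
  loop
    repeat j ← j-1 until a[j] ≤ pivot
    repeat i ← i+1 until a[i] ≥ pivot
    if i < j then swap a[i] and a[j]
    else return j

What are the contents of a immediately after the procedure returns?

pivot = a[0] = -3; i = -1, j = 13
j→12 (a[12]=-7≤-3), i→0 (a[0]=-3≥-3); i<j, swap → [-7,-4,-1,-5,1,-12,-10,-11,0,-9,-8,-13,-3]
j→11 (a[11]=-13≤-3), i→2 (a[2]=-1≥-3); i<j, swap → [-7,-4,-13,-5,1,-12,-10,-11,0,-9,-8,-1,-3]
j→10 (a[10]=-8≤-3), i→4 (a[4]=1≥-3); i<j, swap → [-7,-4,-13,-5,-8,-12,-10,-11,0,-9,1,-1,-3]
j→9 (a[9]=-9≤-3), i→8 (a[8]=0≥-3); i<j, swap → [-7,-4,-13,-5,-8,-12,-10,-11,-9,0,1,-1,-3]
j→8, i→9; i≥j, return j=8. a = [-7,-4,-13,-5,-8,-12,-10,-11,-9,0,1,-1,-3]

[-7,-4,-13,-5,-8,-12,-10,-11,-9,0,1,-1,-3]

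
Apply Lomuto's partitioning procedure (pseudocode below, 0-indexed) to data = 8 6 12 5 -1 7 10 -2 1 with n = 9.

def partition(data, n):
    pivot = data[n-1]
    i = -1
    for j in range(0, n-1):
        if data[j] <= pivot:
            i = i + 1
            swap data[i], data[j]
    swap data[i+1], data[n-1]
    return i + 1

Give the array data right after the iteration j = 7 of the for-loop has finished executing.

pivot = data[8] = 1; i = -1
j=0: data[0]=8 > 1 → no swap
j=1: data[1]=6 > 1 → no swap
j=2: data[2]=12 > 1 → no swap
j=3: data[3]=5 > 1 → no swap
j=4: data[4]=-1 ≤ 1 → i=0, swap data[0],data[4] → -1 6 12 5 8 7 10 -2 1
j=5: data[5]=7 > 1 → no swap
j=6: data[6]=10 > 1 → no swap
j=7: data[7]=-2 ≤ 1 → i=1, swap data[1],data[7] → -1 -2 12 5 8 7 10 6 1
(after j=7) data = -1 -2 12 5 8 7 10 6 1

-1 -2 12 5 8 7 10 6 1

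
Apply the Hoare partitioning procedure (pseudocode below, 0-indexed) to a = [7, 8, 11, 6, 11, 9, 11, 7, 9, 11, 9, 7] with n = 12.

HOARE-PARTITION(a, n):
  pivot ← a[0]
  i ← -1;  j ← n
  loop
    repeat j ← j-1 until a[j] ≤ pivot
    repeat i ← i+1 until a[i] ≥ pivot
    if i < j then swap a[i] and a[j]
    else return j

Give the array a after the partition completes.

[7, 7, 6, 11, 11, 9, 11, 8, 9, 11, 9, 7]

pivot=7
j stops at 11 (7), i stops at 0 (7); swap ⇒ [7, 8, 11, 6, 11, 9, 11, 7, 9, 11, 9, 7]
j stops at 7 (7), i stops at 1 (8); swap ⇒ [7, 7, 11, 6, 11, 9, 11, 8, 9, 11, 9, 7]
j stops at 3 (6), i stops at 2 (11); swap ⇒ [7, 7, 6, 11, 11, 9, 11, 8, 9, 11, 9, 7]
j stops at 2, i stops at 3; i≥j ⇒ return 2. a=[7, 7, 6, 11, 11, 9, 11, 8, 9, 11, 9, 7]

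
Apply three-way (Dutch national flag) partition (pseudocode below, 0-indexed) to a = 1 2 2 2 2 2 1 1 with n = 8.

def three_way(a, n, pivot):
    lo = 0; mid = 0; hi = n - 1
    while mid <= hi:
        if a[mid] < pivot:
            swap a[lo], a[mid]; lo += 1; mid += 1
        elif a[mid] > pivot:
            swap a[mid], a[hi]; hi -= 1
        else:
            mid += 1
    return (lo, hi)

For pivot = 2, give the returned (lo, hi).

lo=0 mid=0 hi=7
1<2: swap(0,0), lo=1 mid=1 ⇒ 1 2 2 2 2 2 1 1
2=2: mid=2
2=2: mid=3
2=2: mid=4
2=2: mid=5
2=2: mid=6
1<2: swap(1,6), lo=2 mid=7 ⇒ 1 1 2 2 2 2 2 1
1<2: swap(2,7), lo=3 mid=8 ⇒ 1 1 1 2 2 2 2 2
done. lo=3 hi=7; a=1 1 1 2 2 2 2 2

(3, 7)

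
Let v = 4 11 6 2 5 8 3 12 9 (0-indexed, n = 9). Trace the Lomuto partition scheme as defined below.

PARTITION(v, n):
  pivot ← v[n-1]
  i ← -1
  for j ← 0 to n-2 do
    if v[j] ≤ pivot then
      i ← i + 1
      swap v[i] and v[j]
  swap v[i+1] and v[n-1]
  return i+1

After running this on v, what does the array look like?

4 6 2 5 8 3 9 12 11

pivot = v[8] = 9; i = -1
j=0: v[0]=4 ≤ 9 → i=0, swap v[0],v[0] (no change) → 4 11 6 2 5 8 3 12 9
j=1: v[1]=11 > 9 → no swap
j=2: v[2]=6 ≤ 9 → i=1, swap v[1],v[2] → 4 6 11 2 5 8 3 12 9
j=3: v[3]=2 ≤ 9 → i=2, swap v[2],v[3] → 4 6 2 11 5 8 3 12 9
j=4: v[4]=5 ≤ 9 → i=3, swap v[3],v[4] → 4 6 2 5 11 8 3 12 9
j=5: v[5]=8 ≤ 9 → i=4, swap v[4],v[5] → 4 6 2 5 8 11 3 12 9
j=6: v[6]=3 ≤ 9 → i=5, swap v[5],v[6] → 4 6 2 5 8 3 11 12 9
j=7: v[7]=12 > 9 → no swap
final swap v[6],v[8] → 4 6 2 5 8 3 9 12 11; return 6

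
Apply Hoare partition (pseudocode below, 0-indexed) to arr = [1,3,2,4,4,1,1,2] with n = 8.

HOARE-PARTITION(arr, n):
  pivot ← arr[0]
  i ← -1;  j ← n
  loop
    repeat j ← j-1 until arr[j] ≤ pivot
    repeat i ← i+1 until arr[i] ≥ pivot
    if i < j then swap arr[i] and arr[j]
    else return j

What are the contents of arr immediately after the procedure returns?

pivot=1
j stops at 6 (1), i stops at 0 (1); swap ⇒ [1,3,2,4,4,1,1,2]
j stops at 5 (1), i stops at 1 (3); swap ⇒ [1,1,2,4,4,3,1,2]
j stops at 1, i stops at 2; i≥j ⇒ return 1. arr=[1,1,2,4,4,3,1,2]

[1,1,2,4,4,3,1,2]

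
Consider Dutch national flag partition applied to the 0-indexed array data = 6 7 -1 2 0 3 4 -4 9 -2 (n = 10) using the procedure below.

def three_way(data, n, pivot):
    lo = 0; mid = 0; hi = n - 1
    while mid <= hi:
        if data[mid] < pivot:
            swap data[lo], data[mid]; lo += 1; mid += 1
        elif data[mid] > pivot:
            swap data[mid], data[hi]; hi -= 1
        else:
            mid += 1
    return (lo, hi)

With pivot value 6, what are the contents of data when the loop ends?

pivot = 6; lo=0, mid=0, hi=9
data[mid]=6=6: mid=1
data[mid]=7>6: swap data[1],data[9]; hi=8 → 6 -2 -1 2 0 3 4 -4 9 7
data[mid]=-2<6: swap data[0],data[1]; lo=1,mid=2 → -2 6 -1 2 0 3 4 -4 9 7
data[mid]=-1<6: swap data[1],data[2]; lo=2,mid=3 → -2 -1 6 2 0 3 4 -4 9 7
data[mid]=2<6: swap data[2],data[3]; lo=3,mid=4 → -2 -1 2 6 0 3 4 -4 9 7
data[mid]=0<6: swap data[3],data[4]; lo=4,mid=5 → -2 -1 2 0 6 3 4 -4 9 7
data[mid]=3<6: swap data[4],data[5]; lo=5,mid=6 → -2 -1 2 0 3 6 4 -4 9 7
data[mid]=4<6: swap data[5],data[6]; lo=6,mid=7 → -2 -1 2 0 3 4 6 -4 9 7
data[mid]=-4<6: swap data[6],data[7]; lo=7,mid=8 → -2 -1 2 0 3 4 -4 6 9 7
data[mid]=9>6: swap data[8],data[8]; hi=7 → -2 -1 2 0 3 4 -4 6 9 7
end: lo=7, hi=7; data = -2 -1 2 0 3 4 -4 6 9 7

-2 -1 2 0 3 4 -4 6 9 7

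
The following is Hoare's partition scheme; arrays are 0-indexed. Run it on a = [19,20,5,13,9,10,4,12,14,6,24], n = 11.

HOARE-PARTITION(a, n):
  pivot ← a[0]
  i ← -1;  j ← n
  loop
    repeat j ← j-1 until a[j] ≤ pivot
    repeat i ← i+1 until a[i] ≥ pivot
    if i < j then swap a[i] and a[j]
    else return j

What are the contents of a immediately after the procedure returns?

pivot = a[0] = 19; i = -1, j = 11
j→9 (a[9]=6≤19), i→0 (a[0]=19≥19); i<j, swap → [6,20,5,13,9,10,4,12,14,19,24]
j→8 (a[8]=14≤19), i→1 (a[1]=20≥19); i<j, swap → [6,14,5,13,9,10,4,12,20,19,24]
j→7, i→8; i≥j, return j=7. a = [6,14,5,13,9,10,4,12,20,19,24]

[6,14,5,13,9,10,4,12,20,19,24]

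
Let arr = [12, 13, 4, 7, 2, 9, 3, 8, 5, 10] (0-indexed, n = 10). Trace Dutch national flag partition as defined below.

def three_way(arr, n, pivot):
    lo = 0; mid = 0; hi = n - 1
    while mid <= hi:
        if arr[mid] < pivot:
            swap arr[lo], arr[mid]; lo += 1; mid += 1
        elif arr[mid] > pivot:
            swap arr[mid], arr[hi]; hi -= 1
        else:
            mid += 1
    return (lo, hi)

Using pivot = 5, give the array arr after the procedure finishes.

lo=0 mid=0 hi=9
12>5: swap(0,9), hi=8 ⇒ [10, 13, 4, 7, 2, 9, 3, 8, 5, 12]
10>5: swap(0,8), hi=7 ⇒ [5, 13, 4, 7, 2, 9, 3, 8, 10, 12]
5=5: mid=1
13>5: swap(1,7), hi=6 ⇒ [5, 8, 4, 7, 2, 9, 3, 13, 10, 12]
8>5: swap(1,6), hi=5 ⇒ [5, 3, 4, 7, 2, 9, 8, 13, 10, 12]
3<5: swap(0,1), lo=1 mid=2 ⇒ [3, 5, 4, 7, 2, 9, 8, 13, 10, 12]
4<5: swap(1,2), lo=2 mid=3 ⇒ [3, 4, 5, 7, 2, 9, 8, 13, 10, 12]
7>5: swap(3,5), hi=4 ⇒ [3, 4, 5, 9, 2, 7, 8, 13, 10, 12]
9>5: swap(3,4), hi=3 ⇒ [3, 4, 5, 2, 9, 7, 8, 13, 10, 12]
2<5: swap(2,3), lo=3 mid=4 ⇒ [3, 4, 2, 5, 9, 7, 8, 13, 10, 12]
done. lo=3 hi=3; arr=[3, 4, 2, 5, 9, 7, 8, 13, 10, 12]

[3, 4, 2, 5, 9, 7, 8, 13, 10, 12]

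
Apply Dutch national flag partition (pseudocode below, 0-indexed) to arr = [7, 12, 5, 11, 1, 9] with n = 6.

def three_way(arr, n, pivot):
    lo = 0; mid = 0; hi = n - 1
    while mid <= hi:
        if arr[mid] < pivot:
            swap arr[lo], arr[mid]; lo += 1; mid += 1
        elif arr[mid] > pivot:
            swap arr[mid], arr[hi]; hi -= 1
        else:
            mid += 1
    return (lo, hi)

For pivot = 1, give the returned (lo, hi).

lo=0 mid=0 hi=5
7>1: swap(0,5), hi=4 ⇒ [9, 12, 5, 11, 1, 7]
9>1: swap(0,4), hi=3 ⇒ [1, 12, 5, 11, 9, 7]
1=1: mid=1
12>1: swap(1,3), hi=2 ⇒ [1, 11, 5, 12, 9, 7]
11>1: swap(1,2), hi=1 ⇒ [1, 5, 11, 12, 9, 7]
5>1: swap(1,1), hi=0 ⇒ [1, 5, 11, 12, 9, 7]
done. lo=0 hi=0; arr=[1, 5, 11, 12, 9, 7]

(0, 0)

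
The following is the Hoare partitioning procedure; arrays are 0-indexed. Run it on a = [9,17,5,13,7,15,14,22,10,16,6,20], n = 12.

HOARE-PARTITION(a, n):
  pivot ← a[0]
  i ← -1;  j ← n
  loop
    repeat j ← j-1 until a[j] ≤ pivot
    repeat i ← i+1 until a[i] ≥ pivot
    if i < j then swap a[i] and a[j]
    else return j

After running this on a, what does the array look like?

[6,7,5,13,17,15,14,22,10,16,9,20]

pivot=9
j stops at 10 (6), i stops at 0 (9); swap ⇒ [6,17,5,13,7,15,14,22,10,16,9,20]
j stops at 4 (7), i stops at 1 (17); swap ⇒ [6,7,5,13,17,15,14,22,10,16,9,20]
j stops at 2, i stops at 3; i≥j ⇒ return 2. a=[6,7,5,13,17,15,14,22,10,16,9,20]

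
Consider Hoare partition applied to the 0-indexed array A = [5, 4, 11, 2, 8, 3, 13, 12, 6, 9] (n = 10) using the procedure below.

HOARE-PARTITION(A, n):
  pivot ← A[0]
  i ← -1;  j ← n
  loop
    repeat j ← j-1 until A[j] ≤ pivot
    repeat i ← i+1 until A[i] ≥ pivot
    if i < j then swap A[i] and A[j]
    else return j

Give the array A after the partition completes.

pivot = A[0] = 5; i = -1, j = 10
j→5 (A[5]=3≤5), i→0 (A[0]=5≥5); i<j, swap → [3, 4, 11, 2, 8, 5, 13, 12, 6, 9]
j→3 (A[3]=2≤5), i→2 (A[2]=11≥5); i<j, swap → [3, 4, 2, 11, 8, 5, 13, 12, 6, 9]
j→2, i→3; i≥j, return j=2. A = [3, 4, 2, 11, 8, 5, 13, 12, 6, 9]

[3, 4, 2, 11, 8, 5, 13, 12, 6, 9]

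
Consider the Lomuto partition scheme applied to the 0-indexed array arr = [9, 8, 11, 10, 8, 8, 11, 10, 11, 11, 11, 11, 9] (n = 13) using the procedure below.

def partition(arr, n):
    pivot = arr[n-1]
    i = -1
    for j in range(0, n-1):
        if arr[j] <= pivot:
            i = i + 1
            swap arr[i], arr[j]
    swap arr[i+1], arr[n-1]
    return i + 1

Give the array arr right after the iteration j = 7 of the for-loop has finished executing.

[9, 8, 8, 8, 11, 10, 11, 10, 11, 11, 11, 11, 9]

pivot = arr[12] = 9; i = -1
j=0: arr[0]=9 ≤ 9 → i=0, swap arr[0],arr[0] (no change) → [9, 8, 11, 10, 8, 8, 11, 10, 11, 11, 11, 11, 9]
j=1: arr[1]=8 ≤ 9 → i=1, swap arr[1],arr[1] (no change) → [9, 8, 11, 10, 8, 8, 11, 10, 11, 11, 11, 11, 9]
j=2: arr[2]=11 > 9 → no swap
j=3: arr[3]=10 > 9 → no swap
j=4: arr[4]=8 ≤ 9 → i=2, swap arr[2],arr[4] → [9, 8, 8, 10, 11, 8, 11, 10, 11, 11, 11, 11, 9]
j=5: arr[5]=8 ≤ 9 → i=3, swap arr[3],arr[5] → [9, 8, 8, 8, 11, 10, 11, 10, 11, 11, 11, 11, 9]
j=6: arr[6]=11 > 9 → no swap
j=7: arr[7]=10 > 9 → no swap
(after j=7) arr = [9, 8, 8, 8, 11, 10, 11, 10, 11, 11, 11, 11, 9]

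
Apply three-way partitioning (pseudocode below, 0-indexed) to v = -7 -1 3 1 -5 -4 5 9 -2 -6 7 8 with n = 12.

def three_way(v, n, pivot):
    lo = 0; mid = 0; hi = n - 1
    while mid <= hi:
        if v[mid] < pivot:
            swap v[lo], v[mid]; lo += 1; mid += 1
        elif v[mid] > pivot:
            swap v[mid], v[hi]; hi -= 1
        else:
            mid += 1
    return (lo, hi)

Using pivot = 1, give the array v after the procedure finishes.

-7 -1 -6 -5 -4 -2 1 9 5 7 8 3

lo=0 mid=0 hi=11
-7<1: swap(0,0), lo=1 mid=1 ⇒ -7 -1 3 1 -5 -4 5 9 -2 -6 7 8
-1<1: swap(1,1), lo=2 mid=2 ⇒ -7 -1 3 1 -5 -4 5 9 -2 -6 7 8
3>1: swap(2,11), hi=10 ⇒ -7 -1 8 1 -5 -4 5 9 -2 -6 7 3
8>1: swap(2,10), hi=9 ⇒ -7 -1 7 1 -5 -4 5 9 -2 -6 8 3
7>1: swap(2,9), hi=8 ⇒ -7 -1 -6 1 -5 -4 5 9 -2 7 8 3
-6<1: swap(2,2), lo=3 mid=3 ⇒ -7 -1 -6 1 -5 -4 5 9 -2 7 8 3
1=1: mid=4
-5<1: swap(3,4), lo=4 mid=5 ⇒ -7 -1 -6 -5 1 -4 5 9 -2 7 8 3
-4<1: swap(4,5), lo=5 mid=6 ⇒ -7 -1 -6 -5 -4 1 5 9 -2 7 8 3
5>1: swap(6,8), hi=7 ⇒ -7 -1 -6 -5 -4 1 -2 9 5 7 8 3
-2<1: swap(5,6), lo=6 mid=7 ⇒ -7 -1 -6 -5 -4 -2 1 9 5 7 8 3
9>1: swap(7,7), hi=6 ⇒ -7 -1 -6 -5 -4 -2 1 9 5 7 8 3
done. lo=6 hi=6; v=-7 -1 -6 -5 -4 -2 1 9 5 7 8 3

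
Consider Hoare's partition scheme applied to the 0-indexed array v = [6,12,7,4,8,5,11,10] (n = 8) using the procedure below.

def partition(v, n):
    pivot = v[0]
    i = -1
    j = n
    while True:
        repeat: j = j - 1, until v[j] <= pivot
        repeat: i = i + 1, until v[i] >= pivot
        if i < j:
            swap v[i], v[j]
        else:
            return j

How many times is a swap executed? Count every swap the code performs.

2

pivot = v[0] = 6; i = -1, j = 8
j→5 (v[5]=5≤6), i→0 (v[0]=6≥6); i<j, swap → [5,12,7,4,8,6,11,10]
j→3 (v[3]=4≤6), i→1 (v[1]=12≥6); i<j, swap → [5,4,7,12,8,6,11,10]
j→1, i→2; i≥j, return j=1. v = [5,4,7,12,8,6,11,10]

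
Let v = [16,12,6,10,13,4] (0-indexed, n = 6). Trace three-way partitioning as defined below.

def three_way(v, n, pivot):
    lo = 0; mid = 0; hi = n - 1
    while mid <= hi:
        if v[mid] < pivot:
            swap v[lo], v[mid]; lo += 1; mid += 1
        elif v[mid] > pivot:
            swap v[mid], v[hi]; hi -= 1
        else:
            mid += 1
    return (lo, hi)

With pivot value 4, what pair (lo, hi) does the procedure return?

pivot = 4; lo=0, mid=0, hi=5
v[mid]=16>4: swap v[0],v[5]; hi=4 → [4,12,6,10,13,16]
v[mid]=4=4: mid=1
v[mid]=12>4: swap v[1],v[4]; hi=3 → [4,13,6,10,12,16]
v[mid]=13>4: swap v[1],v[3]; hi=2 → [4,10,6,13,12,16]
v[mid]=10>4: swap v[1],v[2]; hi=1 → [4,6,10,13,12,16]
v[mid]=6>4: swap v[1],v[1]; hi=0 → [4,6,10,13,12,16]
end: lo=0, hi=0; v = [4,6,10,13,12,16]

(0, 0)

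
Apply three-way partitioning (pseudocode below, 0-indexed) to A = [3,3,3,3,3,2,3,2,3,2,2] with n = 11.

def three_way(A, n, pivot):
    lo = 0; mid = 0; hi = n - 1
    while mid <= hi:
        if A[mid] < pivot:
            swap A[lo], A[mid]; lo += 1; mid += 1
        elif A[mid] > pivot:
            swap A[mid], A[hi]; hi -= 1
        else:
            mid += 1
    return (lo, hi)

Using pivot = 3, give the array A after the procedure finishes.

[2,2,2,2,3,3,3,3,3,3,3]

lo=0 mid=0 hi=10
3=3: mid=1
3=3: mid=2
3=3: mid=3
3=3: mid=4
3=3: mid=5
2<3: swap(0,5), lo=1 mid=6 ⇒ [2,3,3,3,3,3,3,2,3,2,2]
3=3: mid=7
2<3: swap(1,7), lo=2 mid=8 ⇒ [2,2,3,3,3,3,3,3,3,2,2]
3=3: mid=9
2<3: swap(2,9), lo=3 mid=10 ⇒ [2,2,2,3,3,3,3,3,3,3,2]
2<3: swap(3,10), lo=4 mid=11 ⇒ [2,2,2,2,3,3,3,3,3,3,3]
done. lo=4 hi=10; A=[2,2,2,2,3,3,3,3,3,3,3]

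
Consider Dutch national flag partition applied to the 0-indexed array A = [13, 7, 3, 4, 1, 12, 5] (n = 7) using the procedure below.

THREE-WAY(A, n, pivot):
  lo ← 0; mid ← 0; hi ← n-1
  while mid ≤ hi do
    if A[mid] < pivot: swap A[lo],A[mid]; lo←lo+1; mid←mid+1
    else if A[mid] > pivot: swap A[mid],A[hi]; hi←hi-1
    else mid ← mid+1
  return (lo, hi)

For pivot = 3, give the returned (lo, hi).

(1, 1)

lo=0 mid=0 hi=6
13>3: swap(0,6), hi=5 ⇒ [5, 7, 3, 4, 1, 12, 13]
5>3: swap(0,5), hi=4 ⇒ [12, 7, 3, 4, 1, 5, 13]
12>3: swap(0,4), hi=3 ⇒ [1, 7, 3, 4, 12, 5, 13]
1<3: swap(0,0), lo=1 mid=1 ⇒ [1, 7, 3, 4, 12, 5, 13]
7>3: swap(1,3), hi=2 ⇒ [1, 4, 3, 7, 12, 5, 13]
4>3: swap(1,2), hi=1 ⇒ [1, 3, 4, 7, 12, 5, 13]
3=3: mid=2
done. lo=1 hi=1; A=[1, 3, 4, 7, 12, 5, 13]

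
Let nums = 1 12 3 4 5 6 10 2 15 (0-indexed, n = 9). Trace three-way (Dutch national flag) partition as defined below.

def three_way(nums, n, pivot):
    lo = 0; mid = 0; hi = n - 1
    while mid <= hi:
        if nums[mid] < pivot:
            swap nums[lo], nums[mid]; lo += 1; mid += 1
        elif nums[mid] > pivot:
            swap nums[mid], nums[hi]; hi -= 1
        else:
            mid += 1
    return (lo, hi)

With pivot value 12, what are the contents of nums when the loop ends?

lo=0 mid=0 hi=8
1<12: swap(0,0), lo=1 mid=1 ⇒ 1 12 3 4 5 6 10 2 15
12=12: mid=2
3<12: swap(1,2), lo=2 mid=3 ⇒ 1 3 12 4 5 6 10 2 15
4<12: swap(2,3), lo=3 mid=4 ⇒ 1 3 4 12 5 6 10 2 15
5<12: swap(3,4), lo=4 mid=5 ⇒ 1 3 4 5 12 6 10 2 15
6<12: swap(4,5), lo=5 mid=6 ⇒ 1 3 4 5 6 12 10 2 15
10<12: swap(5,6), lo=6 mid=7 ⇒ 1 3 4 5 6 10 12 2 15
2<12: swap(6,7), lo=7 mid=8 ⇒ 1 3 4 5 6 10 2 12 15
15>12: swap(8,8), hi=7 ⇒ 1 3 4 5 6 10 2 12 15
done. lo=7 hi=7; nums=1 3 4 5 6 10 2 12 15

1 3 4 5 6 10 2 12 15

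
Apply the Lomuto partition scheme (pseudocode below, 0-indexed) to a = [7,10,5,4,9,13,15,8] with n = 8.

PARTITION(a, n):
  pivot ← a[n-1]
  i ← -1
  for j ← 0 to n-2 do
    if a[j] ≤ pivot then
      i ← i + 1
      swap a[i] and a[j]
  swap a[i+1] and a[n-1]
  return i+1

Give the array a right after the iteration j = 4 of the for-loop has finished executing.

pivot = a[7] = 8; i = -1
j=0: a[0]=7 ≤ 8 → i=0, swap a[0],a[0] (no change) → [7,10,5,4,9,13,15,8]
j=1: a[1]=10 > 8 → no swap
j=2: a[2]=5 ≤ 8 → i=1, swap a[1],a[2] → [7,5,10,4,9,13,15,8]
j=3: a[3]=4 ≤ 8 → i=2, swap a[2],a[3] → [7,5,4,10,9,13,15,8]
j=4: a[4]=9 > 8 → no swap
(after j=4) a = [7,5,4,10,9,13,15,8]

[7,5,4,10,9,13,15,8]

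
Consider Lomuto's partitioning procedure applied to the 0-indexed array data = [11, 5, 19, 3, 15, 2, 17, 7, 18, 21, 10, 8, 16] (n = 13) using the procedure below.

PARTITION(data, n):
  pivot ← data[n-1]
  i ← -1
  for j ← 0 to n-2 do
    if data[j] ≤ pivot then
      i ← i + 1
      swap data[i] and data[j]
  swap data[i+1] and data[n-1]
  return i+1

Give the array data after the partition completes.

pivot=16, i=-1
j=0: 11≤16, i=0, swap(0,0) ⇒ [11, 5, 19, 3, 15, 2, 17, 7, 18, 21, 10, 8, 16]
j=1: 5≤16, i=1, swap(1,1) ⇒ [11, 5, 19, 3, 15, 2, 17, 7, 18, 21, 10, 8, 16]
j=2: 19>16, skip
j=3: 3≤16, i=2, swap(2,3) ⇒ [11, 5, 3, 19, 15, 2, 17, 7, 18, 21, 10, 8, 16]
j=4: 15≤16, i=3, swap(3,4) ⇒ [11, 5, 3, 15, 19, 2, 17, 7, 18, 21, 10, 8, 16]
j=5: 2≤16, i=4, swap(4,5) ⇒ [11, 5, 3, 15, 2, 19, 17, 7, 18, 21, 10, 8, 16]
j=6: 17>16, skip
j=7: 7≤16, i=5, swap(5,7) ⇒ [11, 5, 3, 15, 2, 7, 17, 19, 18, 21, 10, 8, 16]
j=8: 18>16, skip
j=9: 21>16, skip
j=10: 10≤16, i=6, swap(6,10) ⇒ [11, 5, 3, 15, 2, 7, 10, 19, 18, 21, 17, 8, 16]
j=11: 8≤16, i=7, swap(7,11) ⇒ [11, 5, 3, 15, 2, 7, 10, 8, 18, 21, 17, 19, 16]
swap(8,12) ⇒ [11, 5, 3, 15, 2, 7, 10, 8, 16, 21, 17, 19, 18]; return 8

[11, 5, 3, 15, 2, 7, 10, 8, 16, 21, 17, 19, 18]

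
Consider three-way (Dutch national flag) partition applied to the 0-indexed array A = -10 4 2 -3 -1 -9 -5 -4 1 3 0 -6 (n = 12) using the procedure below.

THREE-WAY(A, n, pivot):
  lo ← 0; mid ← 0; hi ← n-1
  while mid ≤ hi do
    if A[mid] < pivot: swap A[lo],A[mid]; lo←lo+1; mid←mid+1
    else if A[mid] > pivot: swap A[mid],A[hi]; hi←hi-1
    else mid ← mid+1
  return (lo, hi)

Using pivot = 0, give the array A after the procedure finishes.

pivot = 0; lo=0, mid=0, hi=11
A[mid]=-10<0: swap A[0],A[0]; lo=1,mid=1 → -10 4 2 -3 -1 -9 -5 -4 1 3 0 -6
A[mid]=4>0: swap A[1],A[11]; hi=10 → -10 -6 2 -3 -1 -9 -5 -4 1 3 0 4
A[mid]=-6<0: swap A[1],A[1]; lo=2,mid=2 → -10 -6 2 -3 -1 -9 -5 -4 1 3 0 4
A[mid]=2>0: swap A[2],A[10]; hi=9 → -10 -6 0 -3 -1 -9 -5 -4 1 3 2 4
A[mid]=0=0: mid=3
A[mid]=-3<0: swap A[2],A[3]; lo=3,mid=4 → -10 -6 -3 0 -1 -9 -5 -4 1 3 2 4
A[mid]=-1<0: swap A[3],A[4]; lo=4,mid=5 → -10 -6 -3 -1 0 -9 -5 -4 1 3 2 4
A[mid]=-9<0: swap A[4],A[5]; lo=5,mid=6 → -10 -6 -3 -1 -9 0 -5 -4 1 3 2 4
A[mid]=-5<0: swap A[5],A[6]; lo=6,mid=7 → -10 -6 -3 -1 -9 -5 0 -4 1 3 2 4
A[mid]=-4<0: swap A[6],A[7]; lo=7,mid=8 → -10 -6 -3 -1 -9 -5 -4 0 1 3 2 4
A[mid]=1>0: swap A[8],A[9]; hi=8 → -10 -6 -3 -1 -9 -5 -4 0 3 1 2 4
A[mid]=3>0: swap A[8],A[8]; hi=7 → -10 -6 -3 -1 -9 -5 -4 0 3 1 2 4
end: lo=7, hi=7; A = -10 -6 -3 -1 -9 -5 -4 0 3 1 2 4

-10 -6 -3 -1 -9 -5 -4 0 3 1 2 4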